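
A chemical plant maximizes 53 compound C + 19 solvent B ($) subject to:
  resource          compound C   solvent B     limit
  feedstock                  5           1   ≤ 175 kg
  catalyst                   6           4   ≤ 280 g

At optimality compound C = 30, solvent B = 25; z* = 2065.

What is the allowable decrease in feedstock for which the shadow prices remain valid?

105

Binding constraints: feedstock, catalyst. The basis is B = [[5,1],[6,4]] with det 14.
Per unit decrease in feedstock, x* moves by d = (-0.2857, 0.4286).
The basis stays optimal until compound C reaches 0; allowable decrease = 105 kg.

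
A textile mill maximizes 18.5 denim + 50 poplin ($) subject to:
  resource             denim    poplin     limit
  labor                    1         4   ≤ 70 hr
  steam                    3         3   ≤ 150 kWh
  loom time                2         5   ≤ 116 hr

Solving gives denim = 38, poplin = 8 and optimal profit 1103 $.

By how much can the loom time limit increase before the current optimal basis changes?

4

Binding constraints: labor, loom time. The basis is B = [[1,4],[2,5]] with det -3.
Per unit increase in loom time, x* moves by d = (1.3333, -0.3333).
The basis stays optimal until steam becomes binding; allowable increase = 4 hr.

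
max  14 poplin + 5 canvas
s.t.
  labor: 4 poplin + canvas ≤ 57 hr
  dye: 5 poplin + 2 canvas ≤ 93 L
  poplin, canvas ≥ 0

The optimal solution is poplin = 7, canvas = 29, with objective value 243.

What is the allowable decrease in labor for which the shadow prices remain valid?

10.5

Binding constraints: labor, dye. The basis is B = [[4,1],[5,2]] with det 3.
Per unit decrease in labor, x* moves by d = (-0.6667, 1.6667).
The basis stays optimal until poplin reaches 0; allowable decrease = 10.5 hr.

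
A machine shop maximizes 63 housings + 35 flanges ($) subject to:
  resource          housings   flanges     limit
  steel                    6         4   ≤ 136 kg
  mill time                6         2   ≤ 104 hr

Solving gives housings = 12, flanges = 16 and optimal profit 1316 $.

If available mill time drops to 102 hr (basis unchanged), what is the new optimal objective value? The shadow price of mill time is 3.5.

Δb = -2, so new z* = 1316 + (3.5)·(-2) = 1316 − 7 = 1309.

1309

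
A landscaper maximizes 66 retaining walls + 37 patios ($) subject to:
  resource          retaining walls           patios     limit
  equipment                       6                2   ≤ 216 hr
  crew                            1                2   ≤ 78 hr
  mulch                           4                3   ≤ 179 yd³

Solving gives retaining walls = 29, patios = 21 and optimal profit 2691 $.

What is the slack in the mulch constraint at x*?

mulch used = 4·29 + 3·21 = 179; slack = 179 − 179 = 0.

0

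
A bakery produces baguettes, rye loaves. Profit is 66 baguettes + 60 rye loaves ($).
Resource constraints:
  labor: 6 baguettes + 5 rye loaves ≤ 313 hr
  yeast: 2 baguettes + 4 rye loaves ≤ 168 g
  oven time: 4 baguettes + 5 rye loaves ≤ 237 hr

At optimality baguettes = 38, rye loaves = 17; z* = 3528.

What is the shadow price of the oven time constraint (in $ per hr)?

Check each constraint at x*: labor 313/313 (tight); yeast 144/168 (slack 24); oven time 237/237 (tight).
Since yeast is not tight, its dual is 0.
Dual feasibility on the basic columns requires 6·y_labor + 4·y_oven time = 66, 5·y_labor + 5·y_oven time = 60.
→ y_labor = 9 and y_oven time = 3.
Shadow price of oven time = 3.

3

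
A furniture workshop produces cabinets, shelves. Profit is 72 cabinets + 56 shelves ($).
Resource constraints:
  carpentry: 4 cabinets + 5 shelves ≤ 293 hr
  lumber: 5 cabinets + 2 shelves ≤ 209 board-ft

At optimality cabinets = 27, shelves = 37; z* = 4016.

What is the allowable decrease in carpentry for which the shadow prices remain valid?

Binding constraints: carpentry, lumber. The basis is B = [[4,5],[5,2]] with det -17.
Per unit decrease in carpentry, x* moves by d = (0.1176, -0.2941).
The basis stays optimal until shelves reaches 0; allowable decrease = 125.8 hr.

125.8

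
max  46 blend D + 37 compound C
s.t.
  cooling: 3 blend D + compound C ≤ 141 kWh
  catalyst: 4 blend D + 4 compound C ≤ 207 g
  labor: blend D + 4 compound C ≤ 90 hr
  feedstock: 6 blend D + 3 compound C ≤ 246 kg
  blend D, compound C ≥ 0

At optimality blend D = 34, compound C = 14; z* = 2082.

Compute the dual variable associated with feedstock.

Binding: labor and feedstock. Non-binding: cooling (25 unused), catalyst (15 unused).
Since cooling, catalyst are not tight, their duals are 0.
Dual feasibility on the basic columns requires 1·y_labor + 6·y_feedstock = 46, 4·y_labor + 3·y_feedstock = 37.
This yields shadow prices y_labor = 4, y_feedstock = 7.
Shadow price of feedstock = 7.

7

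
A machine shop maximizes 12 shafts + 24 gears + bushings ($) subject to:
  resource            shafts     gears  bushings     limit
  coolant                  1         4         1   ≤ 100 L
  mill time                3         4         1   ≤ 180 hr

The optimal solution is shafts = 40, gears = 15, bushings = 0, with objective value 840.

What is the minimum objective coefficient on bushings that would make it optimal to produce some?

6

At the optimum: coolant uses 100 of 100 (binding); mill time uses 180 of 180 (binding).
Dual feasibility on the basic columns requires 1·y_coolant + 3·y_mill time = 12, 4·y_coolant + 4·y_mill time = 24.
Solving: y_coolant = 3, y_mill time = 3.
bushings enters the basis when its profit ≥ yᵀa₃ = 3·1 + 3·1 = 6.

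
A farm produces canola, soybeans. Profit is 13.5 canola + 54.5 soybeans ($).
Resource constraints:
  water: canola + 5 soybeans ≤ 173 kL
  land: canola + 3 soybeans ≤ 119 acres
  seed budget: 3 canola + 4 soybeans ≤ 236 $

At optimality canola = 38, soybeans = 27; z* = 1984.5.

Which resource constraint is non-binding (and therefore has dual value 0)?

seed budget

water: 173/173 (binding)
land: 119/119 (binding)
seed budget: 222/236 (slack 14)
By complementary slackness, a constraint with positive slack has shadow price 0 → seed budget.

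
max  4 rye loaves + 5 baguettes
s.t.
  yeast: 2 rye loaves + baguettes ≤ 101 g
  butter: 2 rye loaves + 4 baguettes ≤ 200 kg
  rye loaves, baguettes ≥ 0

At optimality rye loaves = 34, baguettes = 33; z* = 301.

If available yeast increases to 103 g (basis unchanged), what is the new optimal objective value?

Both yeast and butter are binding at x*.
Dual feasibility on the basic columns requires 2·y_yeast + 2·y_butter = 4, 1·y_yeast + 4·y_butter = 5.
This yields shadow prices y_yeast = 1, y_butter = 1.
Δz = y_yeast·Δb = 1 × (2) = 2, so new z* = 301 + 2 = 303.

303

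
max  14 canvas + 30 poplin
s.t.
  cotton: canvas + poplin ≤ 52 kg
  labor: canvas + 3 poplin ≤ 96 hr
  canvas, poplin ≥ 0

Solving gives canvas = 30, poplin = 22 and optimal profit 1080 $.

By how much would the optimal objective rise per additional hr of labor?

8

At the optimum: cotton uses 52 of 52 (binding); labor uses 96 of 96 (binding).
Dual feasibility on the basic columns requires 1·y_cotton + 1·y_labor = 14, 1·y_cotton + 3·y_labor = 30.
Solving: y_cotton = 6, y_labor = 8.
Shadow price of labor = 8.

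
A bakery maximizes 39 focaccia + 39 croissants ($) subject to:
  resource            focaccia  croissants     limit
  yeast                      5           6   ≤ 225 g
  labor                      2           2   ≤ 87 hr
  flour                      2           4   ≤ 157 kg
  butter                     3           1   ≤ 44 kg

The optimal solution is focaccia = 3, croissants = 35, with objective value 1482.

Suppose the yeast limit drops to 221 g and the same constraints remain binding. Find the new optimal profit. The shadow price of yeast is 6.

Δb = -4, so new z* = 1482 + (6)·(-4) = 1482 − 24 = 1458.

1458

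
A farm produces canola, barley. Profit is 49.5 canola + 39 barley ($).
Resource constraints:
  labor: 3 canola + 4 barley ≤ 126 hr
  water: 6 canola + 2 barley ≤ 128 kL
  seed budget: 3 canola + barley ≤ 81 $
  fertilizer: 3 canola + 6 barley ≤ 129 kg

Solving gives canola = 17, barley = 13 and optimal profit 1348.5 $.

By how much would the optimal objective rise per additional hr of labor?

Check each constraint at x*: labor 103/126 (slack 23); water 128/128 (tight); seed budget 64/81 (slack 17); fertilizer 129/129 (tight).
Slack constraints have shadow price 0 (complementary slackness).
From A_Bᵀ y = c: 6·y_water + 3·y_fertilizer = 49.5; 2·y_water + 6·y_fertilizer = 39.
Solving: y_water = 6, y_fertilizer = 4.5.
Shadow price of labor = 0.

0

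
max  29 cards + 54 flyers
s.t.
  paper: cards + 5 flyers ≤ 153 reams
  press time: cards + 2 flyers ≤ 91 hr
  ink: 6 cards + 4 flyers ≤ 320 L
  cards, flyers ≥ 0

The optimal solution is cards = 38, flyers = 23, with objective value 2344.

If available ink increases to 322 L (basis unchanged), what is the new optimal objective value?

At the optimum: paper uses 153 of 153 (binding); press time uses 84 of 91 (slack = 7); ink uses 320 of 320 (binding).
Since press time is not tight, its dual is 0.
From A_Bᵀ y = c: 1·y_paper + 6·y_ink = 29; 5·y_paper + 4·y_ink = 54.
Solving: y_paper = 8, y_ink = 3.5.
Δz = y_ink·Δb = 3.5 × (2) = 7, so new z* = 2344 + 7 = 2351.

2351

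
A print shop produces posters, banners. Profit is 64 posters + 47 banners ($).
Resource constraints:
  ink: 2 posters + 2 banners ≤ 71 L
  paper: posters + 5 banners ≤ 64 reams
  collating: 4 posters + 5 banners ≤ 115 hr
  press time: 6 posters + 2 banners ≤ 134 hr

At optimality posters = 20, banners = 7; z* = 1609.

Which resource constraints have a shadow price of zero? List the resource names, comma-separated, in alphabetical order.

ink: 54/71 (slack 17)
paper: 55/64 (slack 9)
collating: 115/115 (binding)
press time: 134/134 (binding)
By complementary slackness, a constraint with positive slack has shadow price 0 → ink, paper.

ink, paper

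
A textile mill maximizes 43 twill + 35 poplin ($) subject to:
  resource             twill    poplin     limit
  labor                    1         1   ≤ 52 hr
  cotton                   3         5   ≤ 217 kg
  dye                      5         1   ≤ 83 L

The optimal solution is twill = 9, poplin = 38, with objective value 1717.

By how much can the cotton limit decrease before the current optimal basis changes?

167.2

Binding constraints: cotton, dye. The basis is B = [[3,5],[5,1]] with det -22.
Per unit decrease in cotton, x* moves by d = (0.0455, -0.2273).
The basis stays optimal until poplin reaches 0; allowable decrease = 167.2 kg.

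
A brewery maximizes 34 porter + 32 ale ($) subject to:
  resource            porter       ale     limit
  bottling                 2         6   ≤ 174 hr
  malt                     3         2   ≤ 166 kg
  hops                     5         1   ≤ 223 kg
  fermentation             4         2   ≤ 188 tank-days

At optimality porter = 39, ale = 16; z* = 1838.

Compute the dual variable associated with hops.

Check each constraint at x*: bottling 174/174 (tight); malt 149/166 (slack 17); hops 211/223 (slack 12); fermentation 188/188 (tight).
By complementary slackness, y = 0 for the non-binding constraints.
The binding rows give the dual system: 2·y_bottling + 4·y_fermentation = 34 and 6·y_bottling + 2·y_fermentation = 32.
→ y_bottling = 3 and y_fermentation = 7.
Shadow price of hops = 0.

0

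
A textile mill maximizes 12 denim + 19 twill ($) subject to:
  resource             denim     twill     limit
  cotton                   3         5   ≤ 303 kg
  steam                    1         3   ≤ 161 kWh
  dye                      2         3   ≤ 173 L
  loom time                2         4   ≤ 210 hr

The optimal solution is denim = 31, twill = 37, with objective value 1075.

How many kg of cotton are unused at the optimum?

cotton used = 3·31 + 5·37 = 278; slack = 303 − 278 = 25.

25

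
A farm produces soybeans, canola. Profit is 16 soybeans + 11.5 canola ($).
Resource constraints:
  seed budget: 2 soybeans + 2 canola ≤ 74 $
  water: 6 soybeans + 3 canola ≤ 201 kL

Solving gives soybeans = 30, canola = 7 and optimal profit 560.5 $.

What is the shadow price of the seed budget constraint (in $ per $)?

3.5

Both seed budget and water are binding at x*.
From A_Bᵀ y = c: 2·y_seed budget + 6·y_water = 16; 2·y_seed budget + 3·y_water = 11.5.
This yields shadow prices y_seed budget = 3.5, y_water = 1.5.
Shadow price of seed budget = 3.5.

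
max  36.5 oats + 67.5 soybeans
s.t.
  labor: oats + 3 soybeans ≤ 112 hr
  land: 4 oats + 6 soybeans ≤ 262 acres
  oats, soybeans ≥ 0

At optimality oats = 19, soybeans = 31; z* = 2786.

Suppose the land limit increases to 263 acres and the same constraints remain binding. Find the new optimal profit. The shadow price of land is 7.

2793

Δb = 1, so new z* = 2786 + (7)·(1) = 2786 + 7 = 2793.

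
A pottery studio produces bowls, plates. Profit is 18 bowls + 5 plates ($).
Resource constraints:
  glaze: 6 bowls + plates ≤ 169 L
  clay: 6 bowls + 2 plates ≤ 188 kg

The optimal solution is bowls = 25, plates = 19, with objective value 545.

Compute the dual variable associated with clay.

At the optimum: glaze uses 169 of 169 (binding); clay uses 188 of 188 (binding).
The binding rows give the dual system: 6·y_glaze + 6·y_clay = 18 and 1·y_glaze + 2·y_clay = 5.
→ y_glaze = 1 and y_clay = 2.
Shadow price of clay = 2.

2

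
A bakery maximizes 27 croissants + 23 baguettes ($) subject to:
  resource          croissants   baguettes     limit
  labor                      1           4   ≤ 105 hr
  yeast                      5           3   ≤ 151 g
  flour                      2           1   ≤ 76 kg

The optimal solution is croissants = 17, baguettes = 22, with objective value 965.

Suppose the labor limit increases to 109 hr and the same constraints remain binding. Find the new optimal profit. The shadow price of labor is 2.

973

Δb = 4, so new z* = 965 + (2)·(4) = 965 + 8 = 973.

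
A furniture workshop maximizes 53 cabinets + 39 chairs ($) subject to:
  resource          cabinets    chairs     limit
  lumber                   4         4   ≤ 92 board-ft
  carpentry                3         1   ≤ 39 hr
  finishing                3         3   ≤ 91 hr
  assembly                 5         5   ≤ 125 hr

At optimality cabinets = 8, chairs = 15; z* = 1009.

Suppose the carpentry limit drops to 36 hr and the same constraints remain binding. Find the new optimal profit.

At the optimum: lumber uses 92 of 92 (binding); carpentry uses 39 of 39 (binding); finishing uses 69 of 91 (slack = 22); assembly uses 115 of 125 (slack = 10).
Slack constraints have shadow price 0 (complementary slackness).
Dual feasibility on the basic columns requires 4·y_lumber + 3·y_carpentry = 53, 4·y_lumber + 1·y_carpentry = 39.
Solving: y_lumber = 8, y_carpentry = 7.
Δz = y_carpentry·Δb = 7 × (-3) = -21, so new z* = 1009 − 21 = 988.

988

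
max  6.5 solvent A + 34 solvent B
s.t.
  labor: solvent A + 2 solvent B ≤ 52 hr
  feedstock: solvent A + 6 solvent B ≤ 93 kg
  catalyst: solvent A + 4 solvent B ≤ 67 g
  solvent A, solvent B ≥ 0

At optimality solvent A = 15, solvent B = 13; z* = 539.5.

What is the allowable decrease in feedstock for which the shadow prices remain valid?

11

Binding constraints: feedstock, catalyst. The basis is B = [[1,6],[1,4]] with det -2.
Per unit decrease in feedstock, x* moves by d = (2, -0.5).
The basis stays optimal until labor becomes binding; allowable decrease = 11 kg.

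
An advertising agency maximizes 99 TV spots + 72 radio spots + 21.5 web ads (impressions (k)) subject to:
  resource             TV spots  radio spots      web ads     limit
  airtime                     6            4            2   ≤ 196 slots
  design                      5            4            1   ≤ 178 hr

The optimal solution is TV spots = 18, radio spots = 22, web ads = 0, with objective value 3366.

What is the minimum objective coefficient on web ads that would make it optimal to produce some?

Both airtime and design are binding at x*.
The binding rows give the dual system: 6·y_airtime + 5·y_design = 99 and 4·y_airtime + 4·y_design = 72.
→ y_airtime = 9 and y_design = 9.
web ads enters the basis when its profit ≥ yᵀa₃ = 9·2 + 9·1 = 27.

27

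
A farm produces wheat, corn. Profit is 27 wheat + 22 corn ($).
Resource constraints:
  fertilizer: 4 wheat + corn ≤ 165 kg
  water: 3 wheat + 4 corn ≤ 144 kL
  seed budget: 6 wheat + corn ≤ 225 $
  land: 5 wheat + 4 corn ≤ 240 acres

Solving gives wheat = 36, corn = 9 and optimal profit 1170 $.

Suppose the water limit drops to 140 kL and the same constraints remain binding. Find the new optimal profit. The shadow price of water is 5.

Δb = -4, so new z* = 1170 + (5)·(-4) = 1170 − 20 = 1150.

1150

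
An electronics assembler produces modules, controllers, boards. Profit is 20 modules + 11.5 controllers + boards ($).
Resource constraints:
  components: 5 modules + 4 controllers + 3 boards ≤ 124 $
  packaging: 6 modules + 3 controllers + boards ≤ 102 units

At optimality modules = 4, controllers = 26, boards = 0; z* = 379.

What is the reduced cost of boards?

-4.5

Check each constraint at x*: components 124/124 (tight); packaging 102/102 (tight).
From A_Bᵀ y = c: 5·y_components + 6·y_packaging = 20; 4·y_components + 3·y_packaging = 11.5.
This yields shadow prices y_components = 1, y_packaging = 2.5.
Reduced cost of boards: c₃ − yᵀa₃ = 1 − (1·3 + 2.5·1) = 1 − 5.5 = -4.5.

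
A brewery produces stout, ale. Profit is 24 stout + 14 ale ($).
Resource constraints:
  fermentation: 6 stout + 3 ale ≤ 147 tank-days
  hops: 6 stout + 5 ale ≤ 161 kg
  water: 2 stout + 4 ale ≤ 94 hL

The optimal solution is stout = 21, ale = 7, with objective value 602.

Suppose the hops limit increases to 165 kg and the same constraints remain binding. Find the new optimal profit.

Check each constraint at x*: fermentation 147/147 (tight); hops 161/161 (tight); water 70/94 (slack 24).
Slack constraints have shadow price 0 (complementary slackness).
From A_Bᵀ y = c: 6·y_fermentation + 6·y_hops = 24; 3·y_fermentation + 5·y_hops = 14.
This yields shadow prices y_fermentation = 3, y_hops = 1.
Δz = y_hops·Δb = 1 × (4) = 4, so new z* = 602 + 4 = 606.

606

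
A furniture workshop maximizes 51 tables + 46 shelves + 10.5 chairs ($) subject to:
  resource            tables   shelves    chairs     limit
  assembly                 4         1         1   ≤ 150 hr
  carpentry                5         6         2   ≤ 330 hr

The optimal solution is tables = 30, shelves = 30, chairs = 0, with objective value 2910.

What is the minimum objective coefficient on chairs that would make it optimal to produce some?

Both assembly and carpentry are binding at x*.
From A_Bᵀ y = c: 4·y_assembly + 5·y_carpentry = 51; 1·y_assembly + 6·y_carpentry = 46.
This yields shadow prices y_assembly = 4, y_carpentry = 7.
chairs enters the basis when its profit ≥ yᵀa₃ = 4·1 + 7·2 = 18.

18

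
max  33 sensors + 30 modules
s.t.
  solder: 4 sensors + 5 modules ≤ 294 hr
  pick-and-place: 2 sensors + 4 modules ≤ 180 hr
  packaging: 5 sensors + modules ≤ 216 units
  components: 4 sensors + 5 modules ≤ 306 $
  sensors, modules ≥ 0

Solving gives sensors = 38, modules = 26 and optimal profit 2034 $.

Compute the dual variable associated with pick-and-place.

At the optimum: solder uses 282 of 294 (slack = 12); pick-and-place uses 180 of 180 (binding); packaging uses 216 of 216 (binding); components uses 282 of 306 (slack = 24).
Slack constraints have shadow price 0 (complementary slackness).
The binding rows give the dual system: 2·y_pick-and-place + 5·y_packaging = 33 and 4·y_pick-and-place + 1·y_packaging = 30.
This yields shadow prices y_pick-and-place = 6.5, y_packaging = 4.
Shadow price of pick-and-place = 6.5.

6.5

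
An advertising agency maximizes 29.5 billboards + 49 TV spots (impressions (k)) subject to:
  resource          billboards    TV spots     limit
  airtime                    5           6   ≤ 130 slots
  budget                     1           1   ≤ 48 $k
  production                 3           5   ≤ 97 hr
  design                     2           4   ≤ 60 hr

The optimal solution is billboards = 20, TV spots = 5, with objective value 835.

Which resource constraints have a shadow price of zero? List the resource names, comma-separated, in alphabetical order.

airtime: 130/130 (binding)
budget: 25/48 (slack 23)
production: 85/97 (slack 12)
design: 60/60 (binding)
By complementary slackness, a constraint with positive slack has shadow price 0 → budget, production.

budget, production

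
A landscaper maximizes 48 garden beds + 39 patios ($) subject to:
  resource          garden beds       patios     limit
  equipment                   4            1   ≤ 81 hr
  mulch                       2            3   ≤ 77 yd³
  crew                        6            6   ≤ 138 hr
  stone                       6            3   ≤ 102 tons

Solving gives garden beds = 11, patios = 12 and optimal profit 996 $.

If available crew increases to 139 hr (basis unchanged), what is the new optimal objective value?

1001

Binding: crew and stone. Non-binding: equipment (25 unused), mulch (19 unused).
Since equipment, mulch are not tight, their duals are 0.
The binding rows give the dual system: 6·y_crew + 6·y_stone = 48 and 6·y_crew + 3·y_stone = 39.
→ y_crew = 5 and y_stone = 3.
Δz = y_crew·Δb = 5 × (1) = 5, so new z* = 996 + 5 = 1001.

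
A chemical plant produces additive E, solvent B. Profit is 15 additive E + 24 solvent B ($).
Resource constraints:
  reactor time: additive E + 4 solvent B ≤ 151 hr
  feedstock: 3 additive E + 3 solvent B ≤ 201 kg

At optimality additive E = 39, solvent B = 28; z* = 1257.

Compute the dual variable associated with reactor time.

3

Both reactor time and feedstock are binding at x*.
Dual feasibility on the basic columns requires 1·y_reactor time + 3·y_feedstock = 15, 4·y_reactor time + 3·y_feedstock = 24.
This yields shadow prices y_reactor time = 3, y_feedstock = 4.
Shadow price of reactor time = 3.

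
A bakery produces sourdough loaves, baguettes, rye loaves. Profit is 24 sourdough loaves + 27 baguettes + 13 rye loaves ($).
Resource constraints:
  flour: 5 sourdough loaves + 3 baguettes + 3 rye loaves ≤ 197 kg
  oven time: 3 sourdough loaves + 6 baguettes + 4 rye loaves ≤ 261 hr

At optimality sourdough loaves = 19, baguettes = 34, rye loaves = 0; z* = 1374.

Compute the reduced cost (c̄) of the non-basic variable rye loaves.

Check each constraint at x*: flour 197/197 (tight); oven time 261/261 (tight).
From A_Bᵀ y = c: 5·y_flour + 3·y_oven time = 24; 3·y_flour + 6·y_oven time = 27.
Solving: y_flour = 3, y_oven time = 3.
Reduced cost of rye loaves: c₃ − yᵀa₃ = 13 − (3·3 + 3·4) = 13 − 21 = -8.

-8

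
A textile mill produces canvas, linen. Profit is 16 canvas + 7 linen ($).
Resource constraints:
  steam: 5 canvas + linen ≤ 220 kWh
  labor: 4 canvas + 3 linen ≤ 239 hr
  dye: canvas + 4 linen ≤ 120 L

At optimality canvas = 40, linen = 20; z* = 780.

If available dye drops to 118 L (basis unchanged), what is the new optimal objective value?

At the optimum: steam uses 220 of 220 (binding); labor uses 220 of 239 (slack = 19); dye uses 120 of 120 (binding).
By complementary slackness, y = 0 for the non-binding constraint.
From A_Bᵀ y = c: 5·y_steam + 1·y_dye = 16; 1·y_steam + 4·y_dye = 7.
This yields shadow prices y_steam = 3, y_dye = 1.
Δz = y_dye·Δb = 1 × (-2) = -2, so new z* = 780 − 2 = 778.

778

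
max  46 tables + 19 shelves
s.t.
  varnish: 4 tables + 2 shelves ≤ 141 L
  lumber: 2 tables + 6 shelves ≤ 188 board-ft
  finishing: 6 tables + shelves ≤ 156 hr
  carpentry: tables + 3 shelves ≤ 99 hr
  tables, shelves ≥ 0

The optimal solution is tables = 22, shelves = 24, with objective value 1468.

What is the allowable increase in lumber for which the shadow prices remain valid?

10

Binding constraints: lumber, finishing. The basis is B = [[2,6],[6,1]] with det -34.
Per unit increase in lumber, x* moves by d = (-0.0294, 0.1765).
The basis stays optimal until carpentry becomes binding; allowable increase = 10 board-ft.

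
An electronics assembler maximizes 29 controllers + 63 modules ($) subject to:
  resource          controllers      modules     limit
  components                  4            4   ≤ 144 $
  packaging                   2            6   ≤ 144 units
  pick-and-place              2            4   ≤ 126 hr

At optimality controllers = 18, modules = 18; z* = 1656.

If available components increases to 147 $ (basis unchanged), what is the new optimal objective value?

1665

Check each constraint at x*: components 144/144 (tight); packaging 144/144 (tight); pick-and-place 108/126 (slack 18).
By complementary slackness, y = 0 for the non-binding constraint.
The binding rows give the dual system: 4·y_components + 2·y_packaging = 29 and 4·y_components + 6·y_packaging = 63.
Solving: y_components = 3, y_packaging = 8.5.
Δz = y_components·Δb = 3 × (3) = 9, so new z* = 1656 + 9 = 1665.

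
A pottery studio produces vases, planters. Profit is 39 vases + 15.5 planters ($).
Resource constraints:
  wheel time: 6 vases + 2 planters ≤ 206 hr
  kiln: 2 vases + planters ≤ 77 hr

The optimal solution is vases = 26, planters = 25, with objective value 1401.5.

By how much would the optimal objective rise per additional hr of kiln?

7.5

Both wheel time and kiln are binding at x*.
Dual feasibility on the basic columns requires 6·y_wheel time + 2·y_kiln = 39, 2·y_wheel time + 1·y_kiln = 15.5.
Solving: y_wheel time = 4, y_kiln = 7.5.
Shadow price of kiln = 7.5.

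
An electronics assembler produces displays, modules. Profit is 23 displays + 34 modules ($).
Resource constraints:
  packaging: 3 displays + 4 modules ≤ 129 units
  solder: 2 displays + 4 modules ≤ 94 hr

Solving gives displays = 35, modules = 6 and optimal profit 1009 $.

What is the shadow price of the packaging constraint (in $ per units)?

Both packaging and solder are binding at x*.
Dual feasibility on the basic columns requires 3·y_packaging + 2·y_solder = 23, 4·y_packaging + 4·y_solder = 34.
Solving: y_packaging = 6, y_solder = 2.5.
Shadow price of packaging = 6.

6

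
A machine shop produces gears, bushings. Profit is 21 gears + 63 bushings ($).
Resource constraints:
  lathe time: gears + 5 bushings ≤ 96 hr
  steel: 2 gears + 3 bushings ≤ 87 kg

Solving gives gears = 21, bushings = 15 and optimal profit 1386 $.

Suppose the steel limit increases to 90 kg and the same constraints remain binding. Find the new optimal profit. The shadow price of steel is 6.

Δb = 3, so new z* = 1386 + (6)·(3) = 1386 + 18 = 1404.

1404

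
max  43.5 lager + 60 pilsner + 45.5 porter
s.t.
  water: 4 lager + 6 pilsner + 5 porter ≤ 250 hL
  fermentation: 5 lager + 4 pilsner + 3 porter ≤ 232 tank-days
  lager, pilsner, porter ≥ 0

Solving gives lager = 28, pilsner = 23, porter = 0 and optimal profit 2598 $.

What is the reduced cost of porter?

-4

Both water and fermentation are binding at x*.
From A_Bᵀ y = c: 4·y_water + 5·y_fermentation = 43.5; 6·y_water + 4·y_fermentation = 60.
This yields shadow prices y_water = 9, y_fermentation = 1.5.
Reduced cost of porter: c₃ − yᵀa₃ = 45.5 − (9·5 + 1.5·3) = 45.5 − 49.5 = -4.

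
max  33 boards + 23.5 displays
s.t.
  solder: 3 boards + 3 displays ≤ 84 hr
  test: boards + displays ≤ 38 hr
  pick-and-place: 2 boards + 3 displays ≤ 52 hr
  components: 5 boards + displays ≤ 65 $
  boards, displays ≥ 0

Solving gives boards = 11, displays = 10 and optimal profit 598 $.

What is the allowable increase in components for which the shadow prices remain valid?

Binding constraints: pick-and-place, components. The basis is B = [[2,3],[5,1]] with det -13.
Per unit increase in components, x* moves by d = (0.2308, -0.1538).
The basis stays optimal until displays reaches 0; allowable increase = 65 $.

65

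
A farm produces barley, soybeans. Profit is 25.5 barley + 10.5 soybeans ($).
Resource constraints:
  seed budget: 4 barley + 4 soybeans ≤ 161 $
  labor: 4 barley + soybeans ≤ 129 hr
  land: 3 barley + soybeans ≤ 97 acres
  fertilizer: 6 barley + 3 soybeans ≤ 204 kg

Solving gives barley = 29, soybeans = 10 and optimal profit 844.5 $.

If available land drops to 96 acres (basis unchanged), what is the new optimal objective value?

Binding: land and fertilizer. Non-binding: seed budget (5 unused), labor (3 unused).
Since seed budget, labor are not tight, their duals are 0.
Dual feasibility on the basic columns requires 3·y_land + 6·y_fertilizer = 25.5, 1·y_land + 3·y_fertilizer = 10.5.
This yields shadow prices y_land = 4.5, y_fertilizer = 2.
Δz = y_land·Δb = 4.5 × (-1) = -4.5, so new z* = 844.5 − 4.5 = 840.

840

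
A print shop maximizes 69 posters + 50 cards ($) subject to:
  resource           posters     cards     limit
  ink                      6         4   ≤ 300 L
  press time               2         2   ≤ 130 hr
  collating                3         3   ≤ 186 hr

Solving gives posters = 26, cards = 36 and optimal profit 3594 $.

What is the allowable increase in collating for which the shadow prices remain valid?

Binding constraints: ink, collating. The basis is B = [[6,4],[3,3]] with det 6.
Per unit increase in collating, x* moves by d = (-0.6667, 1).
The basis stays optimal until press time becomes binding; allowable increase = 9 hr.

9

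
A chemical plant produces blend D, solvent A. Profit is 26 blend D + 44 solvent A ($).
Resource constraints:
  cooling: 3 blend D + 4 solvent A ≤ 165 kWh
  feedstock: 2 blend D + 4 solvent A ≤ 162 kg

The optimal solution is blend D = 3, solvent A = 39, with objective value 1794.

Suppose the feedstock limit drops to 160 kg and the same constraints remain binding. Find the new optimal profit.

Both cooling and feedstock are binding at x*.
The binding rows give the dual system: 3·y_cooling + 2·y_feedstock = 26 and 4·y_cooling + 4·y_feedstock = 44.
Solving: y_cooling = 4, y_feedstock = 7.
Δz = y_feedstock·Δb = 7 × (-2) = -14, so new z* = 1794 − 14 = 1780.

1780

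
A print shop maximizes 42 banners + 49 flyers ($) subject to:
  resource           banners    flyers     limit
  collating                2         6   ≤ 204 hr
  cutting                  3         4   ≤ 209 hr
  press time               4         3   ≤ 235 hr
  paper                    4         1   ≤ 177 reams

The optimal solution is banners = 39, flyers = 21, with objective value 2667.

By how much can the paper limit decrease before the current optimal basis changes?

143

Binding constraints: collating, paper. The basis is B = [[2,6],[4,1]] with det -22.
Per unit decrease in paper, x* moves by d = (-0.2727, 0.0909).
The basis stays optimal until banners reaches 0; allowable decrease = 143 reams.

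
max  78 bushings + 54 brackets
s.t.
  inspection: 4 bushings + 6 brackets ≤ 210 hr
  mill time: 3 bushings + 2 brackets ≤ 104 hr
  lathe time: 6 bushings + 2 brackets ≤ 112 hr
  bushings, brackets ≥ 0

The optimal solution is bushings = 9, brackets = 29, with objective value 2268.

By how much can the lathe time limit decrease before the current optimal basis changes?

Binding constraints: inspection, lathe time. The basis is B = [[4,6],[6,2]] with det -28.
Per unit decrease in lathe time, x* moves by d = (-0.2143, 0.1429).
The basis stays optimal until bushings reaches 0; allowable decrease = 42 hr.

42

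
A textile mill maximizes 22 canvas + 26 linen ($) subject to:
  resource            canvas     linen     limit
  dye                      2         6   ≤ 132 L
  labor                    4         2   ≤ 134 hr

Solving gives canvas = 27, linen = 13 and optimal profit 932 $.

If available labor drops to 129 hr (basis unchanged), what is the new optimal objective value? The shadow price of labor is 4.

912

Δb = -5, so new z* = 932 + (4)·(-5) = 932 − 20 = 912.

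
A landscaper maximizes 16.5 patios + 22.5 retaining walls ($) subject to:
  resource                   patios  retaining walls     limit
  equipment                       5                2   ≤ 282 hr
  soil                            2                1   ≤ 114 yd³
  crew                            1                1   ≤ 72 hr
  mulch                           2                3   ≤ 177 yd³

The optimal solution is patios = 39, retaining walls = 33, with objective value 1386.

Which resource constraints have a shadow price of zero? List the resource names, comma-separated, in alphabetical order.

equipment: 261/282 (slack 21)
soil: 111/114 (slack 3)
crew: 72/72 (binding)
mulch: 177/177 (binding)
By complementary slackness, a constraint with positive slack has shadow price 0 → equipment, soil.

equipment, soil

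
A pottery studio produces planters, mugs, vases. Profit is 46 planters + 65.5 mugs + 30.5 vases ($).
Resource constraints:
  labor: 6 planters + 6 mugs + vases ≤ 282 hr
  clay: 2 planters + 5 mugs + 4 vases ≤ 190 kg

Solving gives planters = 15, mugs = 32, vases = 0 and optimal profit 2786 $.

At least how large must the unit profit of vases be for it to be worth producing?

31.5

Both labor and clay are binding at x*.
The binding rows give the dual system: 6·y_labor + 2·y_clay = 46 and 6·y_labor + 5·y_clay = 65.5.
Solving: y_labor = 5.5, y_clay = 6.5.
vases enters the basis when its profit ≥ yᵀa₃ = 5.5·1 + 6.5·4 = 31.5.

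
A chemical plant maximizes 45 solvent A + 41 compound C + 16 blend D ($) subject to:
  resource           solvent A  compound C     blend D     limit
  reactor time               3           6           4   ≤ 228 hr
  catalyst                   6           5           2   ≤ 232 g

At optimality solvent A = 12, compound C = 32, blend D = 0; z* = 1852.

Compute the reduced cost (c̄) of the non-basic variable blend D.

At the optimum: reactor time uses 228 of 228 (binding); catalyst uses 232 of 232 (binding).
Dual feasibility on the basic columns requires 3·y_reactor time + 6·y_catalyst = 45, 6·y_reactor time + 5·y_catalyst = 41.
→ y_reactor time = 1 and y_catalyst = 7.
Reduced cost of blend D: c₃ − yᵀa₃ = 16 − (1·4 + 7·2) = 16 − 18 = -2.

-2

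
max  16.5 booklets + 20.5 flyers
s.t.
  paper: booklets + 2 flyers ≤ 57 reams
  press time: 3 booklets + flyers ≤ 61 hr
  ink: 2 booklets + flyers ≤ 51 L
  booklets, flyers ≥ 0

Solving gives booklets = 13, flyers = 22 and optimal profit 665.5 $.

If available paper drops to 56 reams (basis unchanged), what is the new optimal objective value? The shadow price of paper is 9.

656.5

Δb = -1, so new z* = 665.5 + (9)·(-1) = 665.5 − 9 = 656.5.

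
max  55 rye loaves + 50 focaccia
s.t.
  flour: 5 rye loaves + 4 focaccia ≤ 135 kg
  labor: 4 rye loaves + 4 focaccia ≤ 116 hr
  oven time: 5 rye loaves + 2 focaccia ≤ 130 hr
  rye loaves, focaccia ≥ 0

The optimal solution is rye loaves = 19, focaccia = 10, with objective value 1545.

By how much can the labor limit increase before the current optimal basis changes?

19

Binding constraints: flour, labor. The basis is B = [[5,4],[4,4]] with det 4.
Per unit increase in labor, x* moves by d = (-1, 1.25).
The basis stays optimal until rye loaves reaches 0; allowable increase = 19 hr.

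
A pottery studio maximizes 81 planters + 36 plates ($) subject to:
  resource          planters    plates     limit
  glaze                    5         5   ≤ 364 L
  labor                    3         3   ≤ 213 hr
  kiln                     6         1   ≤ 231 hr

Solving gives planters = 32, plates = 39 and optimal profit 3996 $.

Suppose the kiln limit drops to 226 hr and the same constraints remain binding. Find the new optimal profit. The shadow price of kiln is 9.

Δb = -5, so new z* = 3996 + (9)·(-5) = 3996 − 45 = 3951.

3951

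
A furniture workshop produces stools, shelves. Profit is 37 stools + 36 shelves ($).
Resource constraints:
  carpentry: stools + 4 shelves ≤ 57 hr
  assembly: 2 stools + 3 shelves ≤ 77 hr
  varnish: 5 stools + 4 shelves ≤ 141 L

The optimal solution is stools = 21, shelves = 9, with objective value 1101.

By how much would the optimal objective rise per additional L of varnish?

Check each constraint at x*: carpentry 57/57 (tight); assembly 69/77 (slack 8); varnish 141/141 (tight).
Since assembly is not tight, its dual is 0.
Dual feasibility on the basic columns requires 1·y_carpentry + 5·y_varnish = 37, 4·y_carpentry + 4·y_varnish = 36.
→ y_carpentry = 2 and y_varnish = 7.
Shadow price of varnish = 7.

7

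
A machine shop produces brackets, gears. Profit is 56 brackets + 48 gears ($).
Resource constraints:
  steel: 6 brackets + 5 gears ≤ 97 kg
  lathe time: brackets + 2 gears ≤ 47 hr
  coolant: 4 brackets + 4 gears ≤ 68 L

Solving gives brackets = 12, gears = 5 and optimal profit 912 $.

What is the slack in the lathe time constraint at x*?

25

lathe time used = 1·12 + 2·5 = 22; slack = 47 − 22 = 25.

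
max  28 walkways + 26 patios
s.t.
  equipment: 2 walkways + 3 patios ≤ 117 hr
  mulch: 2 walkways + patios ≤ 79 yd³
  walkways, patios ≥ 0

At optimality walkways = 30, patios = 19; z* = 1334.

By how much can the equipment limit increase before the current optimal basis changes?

Binding constraints: equipment, mulch. The basis is B = [[2,3],[2,1]] with det -4.
Per unit increase in equipment, x* moves by d = (-0.25, 0.5).
The basis stays optimal until walkways reaches 0; allowable increase = 120 hr.

120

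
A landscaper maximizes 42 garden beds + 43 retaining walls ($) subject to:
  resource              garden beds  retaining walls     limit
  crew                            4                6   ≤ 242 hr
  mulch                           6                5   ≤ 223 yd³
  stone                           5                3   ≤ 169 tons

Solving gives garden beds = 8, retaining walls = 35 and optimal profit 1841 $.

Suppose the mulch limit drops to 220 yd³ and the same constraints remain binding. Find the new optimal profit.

1826

Binding: crew and mulch. Non-binding: stone (24 unused).
By complementary slackness, y = 0 for the non-binding constraint.
From A_Bᵀ y = c: 4·y_crew + 6·y_mulch = 42; 6·y_crew + 5·y_mulch = 43.
→ y_crew = 3 and y_mulch = 5.
Δz = y_mulch·Δb = 5 × (-3) = -15, so new z* = 1841 − 15 = 1826.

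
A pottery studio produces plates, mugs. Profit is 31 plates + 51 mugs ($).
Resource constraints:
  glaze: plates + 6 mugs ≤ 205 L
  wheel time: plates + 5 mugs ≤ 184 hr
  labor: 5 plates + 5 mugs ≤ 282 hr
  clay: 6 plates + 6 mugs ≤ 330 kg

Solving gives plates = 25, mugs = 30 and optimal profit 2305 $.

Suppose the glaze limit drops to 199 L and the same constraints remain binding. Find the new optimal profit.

Check each constraint at x*: glaze 205/205 (tight); wheel time 175/184 (slack 9); labor 275/282 (slack 7); clay 330/330 (tight).
By complementary slackness, y = 0 for the non-binding constraints.
From A_Bᵀ y = c: 1·y_glaze + 6·y_clay = 31; 6·y_glaze + 6·y_clay = 51.
This yields shadow prices y_glaze = 4, y_clay = 4.5.
Δz = y_glaze·Δb = 4 × (-6) = -24, so new z* = 2305 − 24 = 2281.

2281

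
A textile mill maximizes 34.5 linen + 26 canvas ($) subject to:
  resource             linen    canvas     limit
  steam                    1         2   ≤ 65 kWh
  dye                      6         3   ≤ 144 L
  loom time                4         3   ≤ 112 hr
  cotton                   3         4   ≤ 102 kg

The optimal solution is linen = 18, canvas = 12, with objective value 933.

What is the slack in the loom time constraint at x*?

loom time used = 4·18 + 3·12 = 108; slack = 112 − 108 = 4.

4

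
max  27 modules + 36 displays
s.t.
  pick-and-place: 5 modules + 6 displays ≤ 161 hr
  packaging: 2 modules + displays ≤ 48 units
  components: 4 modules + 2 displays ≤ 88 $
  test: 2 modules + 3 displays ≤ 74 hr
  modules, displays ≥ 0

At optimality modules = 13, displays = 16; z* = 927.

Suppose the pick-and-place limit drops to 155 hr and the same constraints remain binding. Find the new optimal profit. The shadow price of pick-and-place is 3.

909

Δb = -6, so new z* = 927 + (3)·(-6) = 927 − 18 = 909.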